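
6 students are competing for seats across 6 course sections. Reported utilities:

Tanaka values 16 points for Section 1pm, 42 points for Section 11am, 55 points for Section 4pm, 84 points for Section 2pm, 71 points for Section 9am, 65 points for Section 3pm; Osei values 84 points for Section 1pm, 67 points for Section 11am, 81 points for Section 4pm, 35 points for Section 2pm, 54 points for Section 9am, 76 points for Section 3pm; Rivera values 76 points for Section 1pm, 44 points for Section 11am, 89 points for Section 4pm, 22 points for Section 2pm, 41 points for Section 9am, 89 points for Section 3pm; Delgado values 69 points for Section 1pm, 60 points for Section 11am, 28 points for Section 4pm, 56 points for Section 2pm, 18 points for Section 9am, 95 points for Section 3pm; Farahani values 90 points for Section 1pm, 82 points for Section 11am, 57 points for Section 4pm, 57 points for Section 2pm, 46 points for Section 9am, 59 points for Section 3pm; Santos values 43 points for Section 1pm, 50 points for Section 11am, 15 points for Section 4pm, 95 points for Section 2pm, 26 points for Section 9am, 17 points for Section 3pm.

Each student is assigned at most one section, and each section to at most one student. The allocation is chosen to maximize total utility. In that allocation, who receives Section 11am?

Optimal: Tanaka→Section 9am (71 points), Osei→Section 1pm (84 points), Rivera→Section 4pm (89 points), Delgado→Section 3pm (95 points), Farahani→Section 11am (82 points), Santos→Section 2pm (95 points) — total 71+84+89+95+82+95 = 516 points.
Column-greedy (each section in turn goes to its best remaining student) gives 507 points, worse by 9.
Next-best assignment: Tanaka→Section 9am, Osei→Section 11am, Rivera→Section 4pm, Delgado→Section 3pm, Farahani→Section 1pm, Santos→Section 2pm = 507 points.
Checked against all permutations: 516 points is optimal.
Farahani's own top section is Section 1pm (90 points), but forcing Farahani→Section 1pm and reassigning the rest optimally gives only 507 points — worse by 9.

Farahani receives Section 11am.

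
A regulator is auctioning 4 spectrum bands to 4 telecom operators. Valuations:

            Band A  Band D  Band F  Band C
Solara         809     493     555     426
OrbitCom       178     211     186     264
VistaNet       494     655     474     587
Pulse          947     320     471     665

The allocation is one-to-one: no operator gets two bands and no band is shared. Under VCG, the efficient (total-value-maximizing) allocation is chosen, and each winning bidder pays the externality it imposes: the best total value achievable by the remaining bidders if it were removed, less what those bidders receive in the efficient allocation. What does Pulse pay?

Efficient allocation: Solara→Band F ($555M), OrbitCom→Band C ($264M), VistaNet→Band D ($655M), Pulse→Band A ($947M); total welfare W = $2421M.
Pulse receives Band A at value $947M, so the others get W − 947 = $1474M.
Without Pulse: best allocation of the remaining 3 bidders over all 4 bands is Solara→Band A ($809M), OrbitCom→Band C ($264M), VistaNet→Band D ($655M), total $1728M.
VCG payment = (others' best without Pulse) − (others' welfare with Pulse) = 1728 − 1474 = $254M.

Pulse pays $254M.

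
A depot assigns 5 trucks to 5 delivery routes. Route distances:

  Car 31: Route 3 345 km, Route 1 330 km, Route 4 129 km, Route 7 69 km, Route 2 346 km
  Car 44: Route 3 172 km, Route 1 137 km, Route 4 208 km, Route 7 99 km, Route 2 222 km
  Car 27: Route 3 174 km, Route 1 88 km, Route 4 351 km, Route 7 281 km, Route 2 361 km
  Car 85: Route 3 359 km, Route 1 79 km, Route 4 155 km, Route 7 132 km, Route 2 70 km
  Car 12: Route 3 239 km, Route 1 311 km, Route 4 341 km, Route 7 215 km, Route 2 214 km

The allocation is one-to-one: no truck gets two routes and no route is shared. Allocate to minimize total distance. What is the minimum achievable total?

Min total: 625 km

Treat this as an assignment problem: match each truck to one route.
Optimal: Car 31→Route 4 (129 km), Car 44→Route 7 (99 km), Car 27→Route 1 (88 km), Car 85→Route 2 (70 km), Car 12→Route 3 (239 km) — total 129+99+88+70+239 = 625 km.
Min-entry greedy (repeatedly take the single cheapest remaining cell) gives 740 km, worse by 115.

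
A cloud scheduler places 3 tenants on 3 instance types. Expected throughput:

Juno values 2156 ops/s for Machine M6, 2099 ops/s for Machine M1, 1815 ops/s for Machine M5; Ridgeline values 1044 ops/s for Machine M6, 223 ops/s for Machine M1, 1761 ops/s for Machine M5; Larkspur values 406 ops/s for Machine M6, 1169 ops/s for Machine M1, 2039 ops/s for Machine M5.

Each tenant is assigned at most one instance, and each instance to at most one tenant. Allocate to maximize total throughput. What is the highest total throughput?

This is the linear assignment problem.
Optimal: Juno→Machine M1 (2099 ops/s), Ridgeline→Machine M6 (1044 ops/s), Larkspur→Machine M5 (2039 ops/s) — total 2099+1044+2039 = 5182 ops/s.
Next-best assignment: Juno→Machine M6, Ridgeline→Machine M5, Larkspur→Machine M1 = 5086 ops/s.

Max total: 5182 ops/s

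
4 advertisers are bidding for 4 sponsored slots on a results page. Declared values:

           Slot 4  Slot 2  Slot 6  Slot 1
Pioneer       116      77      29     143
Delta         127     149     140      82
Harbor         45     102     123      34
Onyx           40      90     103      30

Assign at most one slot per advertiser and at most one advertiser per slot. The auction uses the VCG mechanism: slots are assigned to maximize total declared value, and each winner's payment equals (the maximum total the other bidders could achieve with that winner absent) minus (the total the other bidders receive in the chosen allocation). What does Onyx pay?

Efficient allocation: Pioneer→Slot 1 ($143), Delta→Slot 4 ($127), Harbor→Slot 6 ($123), Onyx→Slot 2 ($90); total welfare W = $483.
Onyx receives Slot 2 at value $90, so the others get W − 90 = $393.
Without Onyx: best allocation of the remaining 3 bidders over all 4 slots is Pioneer→Slot 1 ($143), Delta→Slot 2 ($149), Harbor→Slot 6 ($123), total $415.
VCG payment = (others' best without Onyx) − (others' welfare with Onyx) = 415 − 393 = $22.

Onyx pays $22.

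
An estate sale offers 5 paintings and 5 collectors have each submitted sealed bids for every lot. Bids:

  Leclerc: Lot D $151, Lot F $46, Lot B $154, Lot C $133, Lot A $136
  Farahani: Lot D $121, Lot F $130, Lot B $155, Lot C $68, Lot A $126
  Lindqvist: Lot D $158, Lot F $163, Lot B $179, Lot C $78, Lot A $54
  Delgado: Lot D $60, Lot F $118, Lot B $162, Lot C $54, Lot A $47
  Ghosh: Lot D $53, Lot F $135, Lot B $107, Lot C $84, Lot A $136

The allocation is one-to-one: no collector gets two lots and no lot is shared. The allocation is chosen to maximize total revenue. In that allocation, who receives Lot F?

This is a one-to-one assignment (maximum-weight bipartite matching).
Optimal: Leclerc→Lot C ($133), Farahani→Lot F ($130), Lindqvist→Lot D ($158), Delgado→Lot B ($162), Ghosh→Lot A ($136) — total 133+130+158+162+136 = $719.
Column-greedy (each lot in turn goes to its best remaining collector) gives $714, worse by 5.
Next-best assignment: Leclerc→Lot C, Farahani→Lot D, Lindqvist→Lot F, Delgado→Lot B, Ghosh→Lot A = $715.
Swapping Lindqvist↔Ghosh (Lindqvist→Lot A $54, Ghosh→Lot D $53) loses 187.
Farahani's own top lot is Lot B ($155), but forcing Farahani→Lot B and reassigning the rest optimally gives only $700 — worse by 19.

Farahani receives Lot F.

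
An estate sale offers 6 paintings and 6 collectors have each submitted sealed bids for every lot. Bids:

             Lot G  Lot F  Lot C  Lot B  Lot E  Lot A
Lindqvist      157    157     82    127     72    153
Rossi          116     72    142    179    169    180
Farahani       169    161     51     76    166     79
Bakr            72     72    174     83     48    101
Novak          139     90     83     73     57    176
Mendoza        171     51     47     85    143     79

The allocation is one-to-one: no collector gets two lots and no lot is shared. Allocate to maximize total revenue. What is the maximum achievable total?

Maximum total: $1023

This is a one-to-one assignment (maximum-weight bipartite matching).
Optimal: Lindqvist→Lot F ($157), Rossi→Lot B ($179), Farahani→Lot E ($166), Bakr→Lot C ($174), Novak→Lot A ($176), Mendoza→Lot G ($171) — total 157+179+166+174+176+171 = $1023.
Column-greedy (each lot in turn goes to its best remaining collector) gives $933, worse by 90.
Next-best assignment: Lindqvist→Lot F, Rossi→Lot B, Farahani→Lot G, Bakr→Lot C, Novak→Lot A, Mendoza→Lot E = $998.
No other one-to-one assignment exceeds $1023.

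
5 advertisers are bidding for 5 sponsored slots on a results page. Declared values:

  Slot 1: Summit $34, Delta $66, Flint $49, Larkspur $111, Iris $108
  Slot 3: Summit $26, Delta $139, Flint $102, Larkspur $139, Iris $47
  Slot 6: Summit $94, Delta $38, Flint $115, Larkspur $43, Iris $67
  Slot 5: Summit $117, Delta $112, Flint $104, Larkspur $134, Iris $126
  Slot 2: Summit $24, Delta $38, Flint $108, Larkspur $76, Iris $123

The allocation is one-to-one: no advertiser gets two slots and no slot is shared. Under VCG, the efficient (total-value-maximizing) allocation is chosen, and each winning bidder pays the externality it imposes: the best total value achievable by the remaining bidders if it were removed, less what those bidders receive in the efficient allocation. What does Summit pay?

Summit pays $23.

Efficient allocation: Summit→Slot 5 ($117), Delta→Slot 3 ($139), Flint→Slot 6 ($115), Larkspur→Slot 1 ($111), Iris→Slot 2 ($123); total welfare W = $605.
Summit receives Slot 5 at value $117, so the others get W − 117 = $488.
Without Summit: best allocation of the remaining 4 bidders over all 5 slots is Delta→Slot 3 ($139), Flint→Slot 6 ($115), Larkspur→Slot 5 ($134), Iris→Slot 2 ($123), total $511.
VCG payment = (others' best without Summit) − (others' welfare with Summit) = 511 − 488 = $23.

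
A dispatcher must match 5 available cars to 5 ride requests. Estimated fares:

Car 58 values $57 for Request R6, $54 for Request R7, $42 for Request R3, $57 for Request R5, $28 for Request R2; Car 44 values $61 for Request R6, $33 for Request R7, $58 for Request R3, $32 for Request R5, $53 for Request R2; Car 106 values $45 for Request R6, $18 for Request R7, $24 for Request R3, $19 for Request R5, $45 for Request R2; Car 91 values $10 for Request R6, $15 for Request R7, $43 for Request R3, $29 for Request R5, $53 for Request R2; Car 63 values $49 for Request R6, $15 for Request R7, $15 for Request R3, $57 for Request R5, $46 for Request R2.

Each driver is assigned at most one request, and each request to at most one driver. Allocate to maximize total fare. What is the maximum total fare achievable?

Optimal: Car 58→Request R7 ($54), Car 44→Request R3 ($58), Car 106→Request R6 ($45), Car 91→Request R2 ($53), Car 63→Request R5 ($57) — total 54+58+45+53+57 = $267.
Column-greedy (each request in turn goes to its best remaining driver) gives $260, worse by 7.
Next-best assignment: Car 58→Request R7, Car 44→Request R6, Car 106→Request R2, Car 91→Request R3, Car 63→Request R5 = $260.
Swapping Car 58↔Car 63 (Car 58→Request R5 $57, Car 63→Request R7 $15) loses 39.
Checked against all permutations: $267 is optimal.

Max total: $267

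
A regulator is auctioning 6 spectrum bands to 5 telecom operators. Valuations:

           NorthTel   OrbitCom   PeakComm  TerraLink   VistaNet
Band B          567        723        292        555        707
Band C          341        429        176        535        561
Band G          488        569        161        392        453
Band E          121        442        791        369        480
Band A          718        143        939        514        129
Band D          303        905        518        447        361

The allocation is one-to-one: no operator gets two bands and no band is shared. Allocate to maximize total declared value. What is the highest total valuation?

Max total: $3656M

Optimal: NorthTel→Band A ($718M), OrbitCom→Band D ($905M), PeakComm→Band E ($791M), TerraLink→Band C ($535M), VistaNet→Band B ($707M) — total 718+905+791+535+707 = $3656M.
Row-greedy (each operator in turn takes its best remaining band) gives $3530M, worse by 126.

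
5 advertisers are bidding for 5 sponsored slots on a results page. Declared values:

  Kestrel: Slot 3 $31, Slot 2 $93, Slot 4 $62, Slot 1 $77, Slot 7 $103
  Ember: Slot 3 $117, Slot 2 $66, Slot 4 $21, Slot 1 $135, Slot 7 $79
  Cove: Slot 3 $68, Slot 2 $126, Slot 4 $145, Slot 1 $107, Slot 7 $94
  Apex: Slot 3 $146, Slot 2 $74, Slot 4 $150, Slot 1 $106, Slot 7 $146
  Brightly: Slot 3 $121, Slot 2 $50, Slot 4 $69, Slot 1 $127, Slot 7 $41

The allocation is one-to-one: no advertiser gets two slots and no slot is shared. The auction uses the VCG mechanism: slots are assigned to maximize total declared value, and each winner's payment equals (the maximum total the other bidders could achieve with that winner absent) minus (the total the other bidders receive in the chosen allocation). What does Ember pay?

Efficient allocation: Kestrel→Slot 2 ($93), Ember→Slot 1 ($135), Cove→Slot 4 ($145), Apex→Slot 7 ($146), Brightly→Slot 3 ($121); total welfare W = $640.
Ember receives Slot 1 at value $135, so the others get W − 135 = $505.
Without Ember: best allocation of the remaining 4 bidders over all 5 slots is Kestrel→Slot 7 ($103), Cove→Slot 4 ($145), Apex→Slot 3 ($146), Brightly→Slot 1 ($127), total $521.
VCG payment = (others' best without Ember) − (others' welfare with Ember) = 521 − 505 = $16.

Ember pays $16.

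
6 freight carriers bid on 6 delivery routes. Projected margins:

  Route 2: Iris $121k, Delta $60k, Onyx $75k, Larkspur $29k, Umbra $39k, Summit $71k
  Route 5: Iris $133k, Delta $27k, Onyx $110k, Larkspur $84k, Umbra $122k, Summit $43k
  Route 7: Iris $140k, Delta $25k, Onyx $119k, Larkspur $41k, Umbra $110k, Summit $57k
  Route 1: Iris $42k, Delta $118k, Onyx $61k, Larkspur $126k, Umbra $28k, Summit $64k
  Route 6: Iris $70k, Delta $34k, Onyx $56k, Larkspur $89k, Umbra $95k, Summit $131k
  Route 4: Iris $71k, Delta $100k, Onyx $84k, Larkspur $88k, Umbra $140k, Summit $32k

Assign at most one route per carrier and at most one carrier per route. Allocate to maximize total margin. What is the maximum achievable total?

Max total: $719k

Treat this as an assignment problem: match each carrier to one route.
Optimal: Iris→Route 2 ($121k), Delta→Route 4 ($100k), Onyx→Route 7 ($119k), Larkspur→Route 1 ($126k), Umbra→Route 5 ($122k), Summit→Route 6 ($131k) — total 121+100+119+126+122+131 = $719k.
Next-best assignment: Iris→Route 2, Delta→Route 1, Onyx→Route 7, Larkspur→Route 5, Umbra→Route 4, Summit→Route 6 = $713k.
No other one-to-one assignment exceeds $719k.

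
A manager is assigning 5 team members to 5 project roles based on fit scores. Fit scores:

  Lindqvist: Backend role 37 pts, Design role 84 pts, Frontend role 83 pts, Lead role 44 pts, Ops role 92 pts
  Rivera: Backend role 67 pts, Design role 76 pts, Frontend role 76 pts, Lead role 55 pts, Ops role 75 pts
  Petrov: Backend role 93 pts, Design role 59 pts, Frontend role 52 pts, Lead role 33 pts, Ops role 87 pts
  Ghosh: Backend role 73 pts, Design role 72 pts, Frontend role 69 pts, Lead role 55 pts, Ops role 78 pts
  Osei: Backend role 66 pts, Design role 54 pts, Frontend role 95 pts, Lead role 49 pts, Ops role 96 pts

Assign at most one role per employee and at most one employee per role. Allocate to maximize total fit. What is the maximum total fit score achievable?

Optimal: Lindqvist→Ops role (92 pts), Rivera→Design role (76 pts), Petrov→Backend role (93 pts), Ghosh→Lead role (55 pts), Osei→Frontend role (95 pts) — total 92+76+93+55+95 = 411 pts.
Column-greedy (each role in turn goes to its best remaining employee) gives 405 pts, worse by 6.
Swapping Lindqvist↔Ghosh (Lindqvist→Lead role 44 pts, Ghosh→Ops role 78 pts) loses 25.

Maximum total: 411 pts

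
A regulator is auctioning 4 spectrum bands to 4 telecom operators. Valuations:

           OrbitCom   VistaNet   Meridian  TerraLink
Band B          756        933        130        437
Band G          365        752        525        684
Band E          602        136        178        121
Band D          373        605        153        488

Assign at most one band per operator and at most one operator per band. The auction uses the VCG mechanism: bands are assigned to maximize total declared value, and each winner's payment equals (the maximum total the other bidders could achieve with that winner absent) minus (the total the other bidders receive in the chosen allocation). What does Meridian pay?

Efficient allocation: OrbitCom→Band E ($602M), VistaNet→Band B ($933M), Meridian→Band G ($525M), TerraLink→Band D ($488M); total welfare W = $2548M.
Meridian receives Band G at value $525M, so the others get W − 525 = $2023M.
Without Meridian: best allocation of the remaining 3 bidders over all 4 bands is OrbitCom→Band E ($602M), VistaNet→Band B ($933M), TerraLink→Band G ($684M), total $2219M.
VCG payment = (others' best without Meridian) − (others' welfare with Meridian) = 2219 − 2023 = $196M.

Meridian pays $196M.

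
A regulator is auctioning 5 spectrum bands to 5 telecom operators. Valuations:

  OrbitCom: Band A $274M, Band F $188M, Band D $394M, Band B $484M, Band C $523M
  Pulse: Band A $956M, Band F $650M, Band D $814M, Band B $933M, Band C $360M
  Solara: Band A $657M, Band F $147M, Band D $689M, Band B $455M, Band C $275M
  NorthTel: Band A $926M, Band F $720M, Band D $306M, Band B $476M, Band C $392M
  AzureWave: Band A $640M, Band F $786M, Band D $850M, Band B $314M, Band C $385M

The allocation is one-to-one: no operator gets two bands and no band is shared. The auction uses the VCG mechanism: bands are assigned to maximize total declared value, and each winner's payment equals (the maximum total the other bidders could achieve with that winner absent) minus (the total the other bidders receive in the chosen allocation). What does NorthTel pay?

NorthTel pays $32M.

Efficient allocation: OrbitCom→Band C ($523M), Pulse→Band B ($933M), Solara→Band D ($689M), NorthTel→Band A ($926M), AzureWave→Band F ($786M); total welfare W = $3857M.
NorthTel receives Band A at value $926M, so the others get W − 926 = $2931M.
Without NorthTel: best allocation of the remaining 4 bidders over all 5 bands is OrbitCom→Band C ($523M), Pulse→Band B ($933M), Solara→Band A ($657M), AzureWave→Band D ($850M), total $2963M.
VCG payment = (others' best without NorthTel) − (others' welfare with NorthTel) = 2963 − 2931 = $32M.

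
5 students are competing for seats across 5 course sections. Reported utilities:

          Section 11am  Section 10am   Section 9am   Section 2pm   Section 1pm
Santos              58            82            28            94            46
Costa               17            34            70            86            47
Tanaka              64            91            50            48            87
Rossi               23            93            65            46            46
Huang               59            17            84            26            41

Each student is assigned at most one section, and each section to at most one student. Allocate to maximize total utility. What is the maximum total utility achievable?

Optimal: Santos→Section 11am (58 points), Costa→Section 2pm (86 points), Tanaka→Section 1pm (87 points), Rossi→Section 10am (93 points), Huang→Section 9am (84 points) — total 58+86+87+93+84 = 408 points.
Max-entry greedy (repeatedly take the single best remaining cell) gives 375 points, worse by 33.
Next-best assignment: Santos→Section 2pm, Costa→Section 9am, Tanaka→Section 1pm, Rossi→Section 10am, Huang→Section 11am = 403 points.
No other one-to-one assignment exceeds 408 points.

Maximum total: 408 points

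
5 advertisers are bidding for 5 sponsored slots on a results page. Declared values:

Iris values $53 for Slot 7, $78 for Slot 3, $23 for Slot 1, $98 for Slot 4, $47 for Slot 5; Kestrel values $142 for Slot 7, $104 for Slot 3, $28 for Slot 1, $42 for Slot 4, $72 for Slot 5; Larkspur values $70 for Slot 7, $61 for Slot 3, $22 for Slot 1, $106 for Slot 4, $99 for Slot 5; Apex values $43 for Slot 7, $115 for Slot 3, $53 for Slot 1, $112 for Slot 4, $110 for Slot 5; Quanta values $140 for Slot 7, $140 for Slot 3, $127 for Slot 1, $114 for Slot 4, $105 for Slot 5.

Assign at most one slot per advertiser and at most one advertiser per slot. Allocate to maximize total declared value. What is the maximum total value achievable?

Optimal: Iris→Slot 4 ($98), Kestrel→Slot 7 ($142), Larkspur→Slot 5 ($99), Apex→Slot 3 ($115), Quanta→Slot 1 ($127) — total 98+142+99+115+127 = $581.
Max-entry greedy (repeatedly take the single best remaining cell) gives $516, worse by 65.
Next-best assignment: Iris→Slot 3, Kestrel→Slot 7, Larkspur→Slot 4, Apex→Slot 5, Quanta→Slot 1 = $563.
No other one-to-one assignment exceeds $581.

Max total: $581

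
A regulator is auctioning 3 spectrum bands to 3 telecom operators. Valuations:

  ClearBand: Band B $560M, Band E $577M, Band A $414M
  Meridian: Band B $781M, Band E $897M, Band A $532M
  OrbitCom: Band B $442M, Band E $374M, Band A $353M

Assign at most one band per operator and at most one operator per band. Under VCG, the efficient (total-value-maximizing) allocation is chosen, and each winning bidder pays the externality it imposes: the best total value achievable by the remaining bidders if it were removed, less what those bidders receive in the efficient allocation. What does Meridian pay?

Meridian pays $106M.

Efficient allocation: ClearBand→Band B ($560M), Meridian→Band E ($897M), OrbitCom→Band A ($353M); total welfare W = $1810M.
Meridian receives Band E at value $897M, so the others get W − 897 = $913M.
Without Meridian: best allocation of the remaining 2 bidders over all 3 bands is ClearBand→Band E ($577M), OrbitCom→Band B ($442M), total $1019M.
VCG payment = (others' best without Meridian) − (others' welfare with Meridian) = 1019 − 913 = $106M.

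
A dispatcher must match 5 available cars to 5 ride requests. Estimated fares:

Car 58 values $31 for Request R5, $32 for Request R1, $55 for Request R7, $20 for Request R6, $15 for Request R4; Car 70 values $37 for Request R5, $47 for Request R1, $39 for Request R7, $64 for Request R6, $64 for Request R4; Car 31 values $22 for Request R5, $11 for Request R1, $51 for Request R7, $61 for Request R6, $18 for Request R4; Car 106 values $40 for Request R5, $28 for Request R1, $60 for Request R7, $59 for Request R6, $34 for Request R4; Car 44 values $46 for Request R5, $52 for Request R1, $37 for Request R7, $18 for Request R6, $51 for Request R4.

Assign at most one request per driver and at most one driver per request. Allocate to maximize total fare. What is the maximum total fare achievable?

Optimal: Car 58→Request R7 ($55), Car 70→Request R4 ($64), Car 31→Request R6 ($61), Car 106→Request R5 ($40), Car 44→Request R1 ($52) — total 55+64+61+40+52 = $272.
Column-greedy (each request in turn goes to its best remaining driver) gives $229, worse by 43.
Next-best assignment: Car 58→Request R5, Car 70→Request R4, Car 31→Request R6, Car 106→Request R7, Car 44→Request R1 = $268.

Max total: $272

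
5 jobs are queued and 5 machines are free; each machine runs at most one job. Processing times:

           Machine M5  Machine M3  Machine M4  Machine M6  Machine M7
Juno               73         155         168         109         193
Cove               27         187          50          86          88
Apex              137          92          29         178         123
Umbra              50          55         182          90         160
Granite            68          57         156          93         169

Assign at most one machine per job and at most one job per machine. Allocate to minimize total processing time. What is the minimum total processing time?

Min total: 333 min

Optimal: Juno→Machine M6 (109 min), Cove→Machine M7 (88 min), Apex→Machine M4 (29 min), Umbra→Machine M5 (50 min), Granite→Machine M3 (57 min) — total 109+88+29+50+57 = 333 min.
Column-greedy (each machine in turn goes to its cheapest remaining job) gives 397 min, worse by 64.
Next-best assignment: Juno→Machine M5, Cove→Machine M7, Apex→Machine M4, Umbra→Machine M6, Granite→Machine M3 = 337 min.
Swapping Apex↔Cove (Apex→Machine M7 123 min, Cove→Machine M4 50 min) adds 56.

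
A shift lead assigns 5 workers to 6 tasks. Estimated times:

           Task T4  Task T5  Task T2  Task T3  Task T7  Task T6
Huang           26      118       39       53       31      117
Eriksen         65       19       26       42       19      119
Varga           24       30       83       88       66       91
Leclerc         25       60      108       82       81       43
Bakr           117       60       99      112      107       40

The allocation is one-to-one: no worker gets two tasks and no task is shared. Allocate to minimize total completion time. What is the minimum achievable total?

Optimal: Huang→Task T7 (31 min), Eriksen→Task T2 (26 min), Varga→Task T5 (30 min), Leclerc→Task T4 (25 min), Bakr→Task T6 (40 min) — total 31+26+30+25+40 = 152 min.
Min-entry greedy (repeatedly take the single cheapest remaining cell) gives 196 min, worse by 44.
Next-best assignment: Huang→Task T2, Eriksen→Task T7, Varga→Task T5, Leclerc→Task T4, Bakr→Task T6 = 153 min.
Swapping Huang↔Varga (Huang→Task T5 118 min, Varga→Task T7 66 min) adds 123.

Minimum total: 152 min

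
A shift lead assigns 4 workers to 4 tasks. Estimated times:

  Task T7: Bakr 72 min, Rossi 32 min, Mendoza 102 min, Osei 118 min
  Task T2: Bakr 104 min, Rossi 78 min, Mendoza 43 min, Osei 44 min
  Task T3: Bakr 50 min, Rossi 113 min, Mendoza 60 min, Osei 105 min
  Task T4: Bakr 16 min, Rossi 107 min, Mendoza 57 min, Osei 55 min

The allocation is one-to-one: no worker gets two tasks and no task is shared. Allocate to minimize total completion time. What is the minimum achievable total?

Min total: 152 min

Optimal: Bakr→Task T4 (16 min), Rossi→Task T7 (32 min), Mendoza→Task T3 (60 min), Osei→Task T2 (44 min) — total 16+32+60+44 = 152 min.
Min-entry greedy (repeatedly take the single cheapest remaining cell) gives 196 min, worse by 44.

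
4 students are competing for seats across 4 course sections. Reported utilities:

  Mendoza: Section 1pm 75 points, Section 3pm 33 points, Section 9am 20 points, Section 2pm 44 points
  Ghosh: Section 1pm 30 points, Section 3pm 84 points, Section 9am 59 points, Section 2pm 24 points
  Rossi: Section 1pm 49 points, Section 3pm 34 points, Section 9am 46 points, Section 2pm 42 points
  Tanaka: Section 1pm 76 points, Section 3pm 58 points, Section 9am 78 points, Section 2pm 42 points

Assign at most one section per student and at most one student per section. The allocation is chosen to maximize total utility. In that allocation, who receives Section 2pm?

Rossi receives Section 2pm.

Optimal: Mendoza→Section 1pm (75 points), Ghosh→Section 3pm (84 points), Rossi→Section 2pm (42 points), Tanaka→Section 9am (78 points) — total 75+84+42+78 = 279 points.
Every other assignment is strictly worse.
Rossi's own top section is Section 1pm (49 points), but forcing Rossi→Section 1pm and reassigning the rest optimally gives only 255 points — worse by 24.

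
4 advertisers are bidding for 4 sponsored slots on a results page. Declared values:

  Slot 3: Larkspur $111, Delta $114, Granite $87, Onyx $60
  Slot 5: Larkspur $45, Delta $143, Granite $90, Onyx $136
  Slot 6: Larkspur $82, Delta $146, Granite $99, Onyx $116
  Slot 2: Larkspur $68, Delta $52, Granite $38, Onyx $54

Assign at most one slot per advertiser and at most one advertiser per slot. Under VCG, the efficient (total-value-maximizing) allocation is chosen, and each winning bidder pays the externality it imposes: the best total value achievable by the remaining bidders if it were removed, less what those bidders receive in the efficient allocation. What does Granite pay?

Efficient allocation: Larkspur→Slot 2 ($68), Delta→Slot 6 ($146), Granite→Slot 3 ($87), Onyx→Slot 5 ($136); total welfare W = $437.
Granite receives Slot 3 at value $87, so the others get W − 87 = $350.
Without Granite: best allocation of the remaining 3 bidders over all 4 slots is Larkspur→Slot 3 ($111), Delta→Slot 6 ($146), Onyx→Slot 5 ($136), total $393.
VCG payment = (others' best without Granite) − (others' welfare with Granite) = 393 − 350 = $43.

Granite pays $43.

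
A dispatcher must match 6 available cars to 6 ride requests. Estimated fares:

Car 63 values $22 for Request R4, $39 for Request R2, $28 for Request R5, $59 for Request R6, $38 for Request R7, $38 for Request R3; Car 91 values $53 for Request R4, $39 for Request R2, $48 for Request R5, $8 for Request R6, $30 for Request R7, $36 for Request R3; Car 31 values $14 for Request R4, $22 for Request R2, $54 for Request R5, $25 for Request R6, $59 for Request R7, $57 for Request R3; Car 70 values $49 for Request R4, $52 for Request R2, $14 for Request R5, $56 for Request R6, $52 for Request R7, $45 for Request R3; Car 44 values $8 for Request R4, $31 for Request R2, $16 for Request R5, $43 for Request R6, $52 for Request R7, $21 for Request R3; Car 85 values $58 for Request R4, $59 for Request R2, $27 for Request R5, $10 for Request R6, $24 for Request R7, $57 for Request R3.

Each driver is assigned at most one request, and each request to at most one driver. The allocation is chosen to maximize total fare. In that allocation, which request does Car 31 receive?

Optimal: Car 63→Request R6 ($59), Car 91→Request R4 ($53), Car 31→Request R5 ($54), Car 70→Request R2 ($52), Car 44→Request R7 ($52), Car 85→Request R3 ($57) — total 59+53+54+52+52+57 = $327.
Row-greedy (each driver in turn takes its best remaining request) gives $271, worse by 56.
Every other assignment is strictly worse.
Car 31's own top request is Request R7 ($59), but forcing Car 31→Request R7 and reassigning the rest optimally gives only $303 — worse by 24.

Car 31 receives Request R5.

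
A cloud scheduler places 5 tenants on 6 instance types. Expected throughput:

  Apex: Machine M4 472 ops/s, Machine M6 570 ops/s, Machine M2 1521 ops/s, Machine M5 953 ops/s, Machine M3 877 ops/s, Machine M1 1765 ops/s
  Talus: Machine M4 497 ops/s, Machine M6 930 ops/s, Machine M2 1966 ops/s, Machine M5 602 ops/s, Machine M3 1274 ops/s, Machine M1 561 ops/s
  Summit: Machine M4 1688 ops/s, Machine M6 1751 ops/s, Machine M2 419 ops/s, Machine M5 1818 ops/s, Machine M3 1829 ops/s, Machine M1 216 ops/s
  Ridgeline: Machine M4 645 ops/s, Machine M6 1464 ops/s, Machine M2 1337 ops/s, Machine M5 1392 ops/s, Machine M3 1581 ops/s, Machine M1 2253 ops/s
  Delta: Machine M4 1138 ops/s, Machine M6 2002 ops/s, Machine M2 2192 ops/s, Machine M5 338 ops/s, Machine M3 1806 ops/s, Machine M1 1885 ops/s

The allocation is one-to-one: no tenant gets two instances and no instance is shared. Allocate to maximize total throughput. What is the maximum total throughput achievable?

This is a one-to-one assignment (maximum-weight bipartite matching).
Optimal: Apex→Machine M1 (1765 ops/s), Talus→Machine M2 (1966 ops/s), Summit→Machine M5 (1818 ops/s), Ridgeline→Machine M3 (1581 ops/s), Delta→Machine M6 (2002 ops/s) — total 1765+1966+1818+1581+2002 = 9132 ops/s.
Max-entry greedy (repeatedly take the single best remaining cell) gives 8157 ops/s, worse by 975.

Max total: 9132 ops/s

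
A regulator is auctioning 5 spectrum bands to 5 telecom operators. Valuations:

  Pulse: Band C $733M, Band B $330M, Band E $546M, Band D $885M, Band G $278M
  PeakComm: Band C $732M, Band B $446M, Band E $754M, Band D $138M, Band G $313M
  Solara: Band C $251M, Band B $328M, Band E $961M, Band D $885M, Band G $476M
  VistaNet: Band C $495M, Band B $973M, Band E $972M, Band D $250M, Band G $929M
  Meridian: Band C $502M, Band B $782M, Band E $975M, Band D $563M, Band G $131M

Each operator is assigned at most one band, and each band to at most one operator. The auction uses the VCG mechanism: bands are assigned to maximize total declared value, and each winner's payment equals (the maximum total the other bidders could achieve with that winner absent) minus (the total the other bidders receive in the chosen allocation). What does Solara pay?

Efficient allocation: Pulse→Band D ($885M), PeakComm→Band C ($732M), Solara→Band E ($961M), VistaNet→Band G ($929M), Meridian→Band B ($782M); total welfare W = $4289M.
Solara receives Band E at value $961M, so the others get W − 961 = $3328M.
Without Solara: best allocation of the remaining 4 bidders over all 5 bands is Pulse→Band D ($885M), PeakComm→Band C ($732M), VistaNet→Band B ($973M), Meridian→Band E ($975M), total $3565M.
VCG payment = (others' best without Solara) − (others' welfare with Solara) = 3565 − 3328 = $237M.

Solara pays $237M.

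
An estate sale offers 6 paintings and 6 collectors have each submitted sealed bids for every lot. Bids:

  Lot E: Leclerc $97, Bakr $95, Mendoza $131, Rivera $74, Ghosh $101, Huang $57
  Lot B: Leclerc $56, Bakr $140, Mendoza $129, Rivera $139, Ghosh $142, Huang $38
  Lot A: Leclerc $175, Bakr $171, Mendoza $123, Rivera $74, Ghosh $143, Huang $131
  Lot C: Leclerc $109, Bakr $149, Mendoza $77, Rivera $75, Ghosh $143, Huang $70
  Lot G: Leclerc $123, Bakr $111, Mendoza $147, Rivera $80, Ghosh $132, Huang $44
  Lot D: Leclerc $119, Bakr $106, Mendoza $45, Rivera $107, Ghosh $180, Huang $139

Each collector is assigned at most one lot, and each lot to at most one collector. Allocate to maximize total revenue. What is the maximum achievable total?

Optimal: Leclerc→Lot A ($175), Bakr→Lot C ($149), Mendoza→Lot E ($131), Rivera→Lot B ($139), Ghosh→Lot G ($132), Huang→Lot D ($139) — total 175+149+131+139+132+139 = $865.
Column-greedy (each lot in turn goes to its best remaining collector) gives $816, worse by 49.
Swapping Ghosh↔Bakr (Ghosh→Lot C $143, Bakr→Lot G $111) loses 27.

Max total: $865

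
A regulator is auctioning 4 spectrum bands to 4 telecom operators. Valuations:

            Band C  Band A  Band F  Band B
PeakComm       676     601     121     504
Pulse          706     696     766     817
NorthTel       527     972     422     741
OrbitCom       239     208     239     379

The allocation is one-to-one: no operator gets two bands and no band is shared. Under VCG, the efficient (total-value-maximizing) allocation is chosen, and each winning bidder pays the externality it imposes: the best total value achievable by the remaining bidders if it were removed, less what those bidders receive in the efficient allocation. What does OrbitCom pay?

Efficient allocation: PeakComm→Band C ($676M), Pulse→Band F ($766M), NorthTel→Band A ($972M), OrbitCom→Band B ($379M); total welfare W = $2793M.
OrbitCom receives Band B at value $379M, so the others get W − 379 = $2414M.
Without OrbitCom: best allocation of the remaining 3 bidders over all 4 bands is PeakComm→Band C ($676M), Pulse→Band B ($817M), NorthTel→Band A ($972M), total $2465M.
VCG payment = (others' best without OrbitCom) − (others' welfare with OrbitCom) = 2465 − 2414 = $51M.

OrbitCom pays $51M.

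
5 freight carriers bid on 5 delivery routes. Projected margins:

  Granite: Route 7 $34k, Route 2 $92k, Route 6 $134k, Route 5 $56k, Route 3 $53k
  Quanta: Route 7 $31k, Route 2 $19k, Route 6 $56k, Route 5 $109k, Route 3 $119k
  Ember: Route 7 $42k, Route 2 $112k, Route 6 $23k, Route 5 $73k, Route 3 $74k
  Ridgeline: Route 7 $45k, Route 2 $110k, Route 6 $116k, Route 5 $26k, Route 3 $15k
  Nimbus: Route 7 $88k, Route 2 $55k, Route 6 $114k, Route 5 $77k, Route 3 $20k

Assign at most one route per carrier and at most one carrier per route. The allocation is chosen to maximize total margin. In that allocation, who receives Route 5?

Ember receives Route 5.

This is the linear assignment problem.
Optimal: Granite→Route 6 ($134k), Quanta→Route 3 ($119k), Ember→Route 5 ($73k), Ridgeline→Route 2 ($110k), Nimbus→Route 7 ($88k) — total 134+119+73+110+88 = $524k.
Column-greedy (each route in turn goes to its best remaining carrier) gives $458k, worse by 66.
Next-best assignment: Granite→Route 6, Quanta→Route 5, Ember→Route 3, Ridgeline→Route 2, Nimbus→Route 7 = $515k.
Swapping Ridgeline↔Granite (Ridgeline→Route 6 $116k, Granite→Route 2 $92k) loses 36.
Ember's own top route is Route 2 ($112k), but forcing Ember→Route 2 and reassigning the rest optimally gives only $491k — worse by 33.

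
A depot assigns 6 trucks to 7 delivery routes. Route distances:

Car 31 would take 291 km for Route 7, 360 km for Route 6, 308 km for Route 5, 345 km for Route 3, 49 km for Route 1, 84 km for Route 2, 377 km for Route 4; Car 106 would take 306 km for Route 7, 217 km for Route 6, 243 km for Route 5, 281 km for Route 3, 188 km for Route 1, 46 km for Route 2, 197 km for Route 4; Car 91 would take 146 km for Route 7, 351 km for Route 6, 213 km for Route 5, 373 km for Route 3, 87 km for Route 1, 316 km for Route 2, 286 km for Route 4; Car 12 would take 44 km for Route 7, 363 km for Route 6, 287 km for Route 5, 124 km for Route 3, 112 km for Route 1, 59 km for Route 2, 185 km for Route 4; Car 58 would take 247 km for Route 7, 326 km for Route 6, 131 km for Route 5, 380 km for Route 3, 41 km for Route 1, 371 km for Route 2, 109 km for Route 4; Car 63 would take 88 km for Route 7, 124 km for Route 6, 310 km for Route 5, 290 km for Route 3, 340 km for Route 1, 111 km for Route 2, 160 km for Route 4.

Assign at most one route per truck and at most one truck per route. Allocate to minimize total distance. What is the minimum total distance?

Min total: 585 km

Optimal: Car 31→Route 1 (49 km), Car 106→Route 2 (46 km), Car 91→Route 5 (213 km), Car 12→Route 7 (44 km), Car 58→Route 4 (109 km), Car 63→Route 6 (124 km) — total 49+46+213+44+109+124 = 585 km.
Min-entry greedy (repeatedly take the single cheapest remaining cell) gives 813 km, worse by 228.
Next-best assignment: Car 31→Route 1, Car 106→Route 2, Car 91→Route 7, Car 12→Route 3, Car 58→Route 4, Car 63→Route 6 = 598 km.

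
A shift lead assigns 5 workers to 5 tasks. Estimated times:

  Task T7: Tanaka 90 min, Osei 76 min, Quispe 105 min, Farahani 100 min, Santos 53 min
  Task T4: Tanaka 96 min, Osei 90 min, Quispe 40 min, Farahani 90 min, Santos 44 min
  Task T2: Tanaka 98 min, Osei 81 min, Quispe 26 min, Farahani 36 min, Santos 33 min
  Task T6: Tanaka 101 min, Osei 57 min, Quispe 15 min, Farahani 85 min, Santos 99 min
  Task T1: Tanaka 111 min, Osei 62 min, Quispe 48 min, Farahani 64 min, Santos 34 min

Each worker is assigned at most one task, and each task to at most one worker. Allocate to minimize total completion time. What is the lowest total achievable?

Min total: 247 min

Optimal: Tanaka→Task T7 (90 min), Osei→Task T1 (62 min), Quispe→Task T6 (15 min), Farahani→Task T2 (36 min), Santos→Task T4 (44 min) — total 90+62+15+36+44 = 247 min.
Min-entry greedy (repeatedly take the single cheapest remaining cell) gives 290 min, worse by 43.
Checked against all permutations: 247 min is optimal.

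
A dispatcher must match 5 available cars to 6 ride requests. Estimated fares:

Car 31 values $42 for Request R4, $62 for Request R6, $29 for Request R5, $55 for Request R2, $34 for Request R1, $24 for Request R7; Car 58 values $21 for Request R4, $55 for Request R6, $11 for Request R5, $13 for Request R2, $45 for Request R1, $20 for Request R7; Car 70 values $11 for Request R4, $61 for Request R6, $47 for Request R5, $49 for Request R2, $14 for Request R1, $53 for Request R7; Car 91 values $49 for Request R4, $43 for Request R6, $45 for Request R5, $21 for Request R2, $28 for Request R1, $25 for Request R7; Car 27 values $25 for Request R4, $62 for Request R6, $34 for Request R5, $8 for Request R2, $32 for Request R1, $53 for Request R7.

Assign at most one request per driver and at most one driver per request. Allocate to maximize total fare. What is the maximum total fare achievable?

Maximum total: $264

This is a one-to-one assignment (maximum-weight bipartite matching).
Optimal: Car 31→Request R2 ($55), Car 58→Request R1 ($45), Car 70→Request R7 ($53), Car 91→Request R4 ($49), Car 27→Request R6 ($62) — total 55+45+53+49+62 = $264.
Max-entry greedy (repeatedly take the single best remaining cell) gives $243, worse by 21.
No other one-to-one assignment exceeds $264.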